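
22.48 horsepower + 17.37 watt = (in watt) 1.678e+04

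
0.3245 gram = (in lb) 0.0007154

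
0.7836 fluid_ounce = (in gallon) 0.006122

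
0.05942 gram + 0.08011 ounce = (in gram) 2.331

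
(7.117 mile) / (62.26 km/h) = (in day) 0.007665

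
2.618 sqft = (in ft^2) 2.618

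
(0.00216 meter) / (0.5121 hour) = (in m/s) 1.172e-06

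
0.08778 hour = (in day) 0.003657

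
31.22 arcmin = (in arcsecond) 1873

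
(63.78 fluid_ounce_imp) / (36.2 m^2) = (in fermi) 5.006e+10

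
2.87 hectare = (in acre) 7.092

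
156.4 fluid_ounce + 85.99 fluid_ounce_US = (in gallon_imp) 1.577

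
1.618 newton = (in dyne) 1.618e+05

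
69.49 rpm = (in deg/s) 416.9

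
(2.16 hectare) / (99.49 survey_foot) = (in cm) 7.123e+04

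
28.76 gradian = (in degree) 25.88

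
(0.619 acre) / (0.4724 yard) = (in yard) 6342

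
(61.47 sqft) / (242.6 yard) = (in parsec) 8.343e-19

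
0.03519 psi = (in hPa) 2.426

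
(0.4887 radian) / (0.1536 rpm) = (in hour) 0.00844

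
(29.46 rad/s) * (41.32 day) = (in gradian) 6.696e+09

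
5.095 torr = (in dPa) 6793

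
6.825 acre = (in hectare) 2.762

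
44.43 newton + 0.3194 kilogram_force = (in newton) 47.56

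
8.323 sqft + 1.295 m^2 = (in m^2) 2.068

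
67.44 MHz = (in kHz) 6.744e+04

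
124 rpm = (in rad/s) 12.99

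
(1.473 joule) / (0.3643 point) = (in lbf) 2577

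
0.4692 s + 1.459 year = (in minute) 7.669e+05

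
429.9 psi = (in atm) 29.25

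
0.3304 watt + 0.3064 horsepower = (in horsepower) 0.3068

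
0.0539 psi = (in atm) 0.003668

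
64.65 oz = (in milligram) 1.833e+06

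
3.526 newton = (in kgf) 0.3596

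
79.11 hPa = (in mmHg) 59.34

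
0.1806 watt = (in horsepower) 0.0002422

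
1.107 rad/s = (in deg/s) 63.43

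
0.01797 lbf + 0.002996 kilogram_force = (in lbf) 0.02458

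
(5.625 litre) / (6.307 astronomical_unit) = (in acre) 1.473e-18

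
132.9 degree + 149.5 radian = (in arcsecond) 3.132e+07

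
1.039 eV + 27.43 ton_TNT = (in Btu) 1.088e+08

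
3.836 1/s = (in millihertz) 3836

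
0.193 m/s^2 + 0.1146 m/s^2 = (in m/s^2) 0.3076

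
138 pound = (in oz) 2208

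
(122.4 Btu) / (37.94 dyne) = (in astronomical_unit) 0.002275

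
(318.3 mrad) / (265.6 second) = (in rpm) 0.01144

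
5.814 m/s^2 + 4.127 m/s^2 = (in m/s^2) 9.941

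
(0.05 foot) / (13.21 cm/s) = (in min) 0.001923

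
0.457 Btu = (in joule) 482.2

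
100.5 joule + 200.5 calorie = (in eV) 5.863e+21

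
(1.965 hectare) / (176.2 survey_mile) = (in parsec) 2.246e-18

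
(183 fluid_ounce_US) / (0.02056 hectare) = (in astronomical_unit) 1.76e-16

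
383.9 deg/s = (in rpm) 63.98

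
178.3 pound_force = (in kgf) 80.88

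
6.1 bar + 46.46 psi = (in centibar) 930.3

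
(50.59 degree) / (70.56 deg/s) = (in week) 1.185e-06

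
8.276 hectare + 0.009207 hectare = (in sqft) 8.918e+05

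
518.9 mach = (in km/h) 6.361e+05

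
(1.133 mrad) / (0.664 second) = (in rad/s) 0.001706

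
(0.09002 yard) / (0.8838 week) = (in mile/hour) 3.445e-07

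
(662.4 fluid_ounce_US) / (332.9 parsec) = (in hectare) 1.907e-25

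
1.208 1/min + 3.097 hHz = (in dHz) 3097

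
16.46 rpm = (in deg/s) 98.76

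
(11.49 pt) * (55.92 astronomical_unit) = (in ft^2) 3.65e+11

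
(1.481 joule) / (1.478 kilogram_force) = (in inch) 4.023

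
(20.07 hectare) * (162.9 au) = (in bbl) 3.076e+19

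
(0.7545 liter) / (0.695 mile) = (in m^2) 6.746e-07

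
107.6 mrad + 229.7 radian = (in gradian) 1.463e+04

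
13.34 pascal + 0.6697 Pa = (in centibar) 0.01401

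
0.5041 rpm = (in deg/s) 3.025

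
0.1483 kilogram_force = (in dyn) 1.454e+05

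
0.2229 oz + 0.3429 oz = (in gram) 16.04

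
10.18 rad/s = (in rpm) 97.21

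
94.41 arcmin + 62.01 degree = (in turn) 0.1766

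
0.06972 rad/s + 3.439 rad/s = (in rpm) 33.51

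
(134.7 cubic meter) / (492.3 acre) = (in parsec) 2.191e-21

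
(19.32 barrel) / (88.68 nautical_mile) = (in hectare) 1.87e-09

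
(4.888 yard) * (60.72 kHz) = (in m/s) 2.714e+05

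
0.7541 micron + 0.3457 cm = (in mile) 2.149e-06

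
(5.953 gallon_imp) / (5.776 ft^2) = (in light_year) 5.331e-18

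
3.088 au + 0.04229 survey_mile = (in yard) 5.052e+11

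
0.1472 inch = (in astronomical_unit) 2.499e-14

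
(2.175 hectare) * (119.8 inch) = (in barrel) 4.163e+05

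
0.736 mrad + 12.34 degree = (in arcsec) 4.458e+04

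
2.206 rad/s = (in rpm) 21.07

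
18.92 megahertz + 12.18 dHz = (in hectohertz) 1.892e+05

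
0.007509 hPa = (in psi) 0.0001089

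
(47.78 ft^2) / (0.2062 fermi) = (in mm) 2.153e+19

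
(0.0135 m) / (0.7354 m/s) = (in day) 2.125e-07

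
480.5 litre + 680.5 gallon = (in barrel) 19.22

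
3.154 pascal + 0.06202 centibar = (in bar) 0.0006517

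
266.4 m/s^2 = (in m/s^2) 266.4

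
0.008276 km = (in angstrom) 8.276e+10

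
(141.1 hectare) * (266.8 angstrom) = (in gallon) 9.945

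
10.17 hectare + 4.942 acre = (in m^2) 1.217e+05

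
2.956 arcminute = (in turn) 0.0001369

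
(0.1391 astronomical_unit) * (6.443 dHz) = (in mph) 2.999e+10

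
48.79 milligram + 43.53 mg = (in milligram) 92.32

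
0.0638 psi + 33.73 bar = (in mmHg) 2.53e+04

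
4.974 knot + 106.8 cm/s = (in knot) 7.05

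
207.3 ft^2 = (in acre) 0.004759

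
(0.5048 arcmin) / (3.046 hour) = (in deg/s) 7.672e-07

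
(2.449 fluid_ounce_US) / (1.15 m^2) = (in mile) 3.913e-08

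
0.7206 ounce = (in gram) 20.43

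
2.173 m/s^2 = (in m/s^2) 2.173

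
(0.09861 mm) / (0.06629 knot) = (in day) 3.347e-08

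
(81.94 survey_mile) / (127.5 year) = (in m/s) 3.28e-05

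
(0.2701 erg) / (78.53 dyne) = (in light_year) 3.636e-21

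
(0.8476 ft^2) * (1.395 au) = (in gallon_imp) 3.615e+12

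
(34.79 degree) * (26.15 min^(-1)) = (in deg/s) 15.16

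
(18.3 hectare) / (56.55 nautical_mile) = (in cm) 174.7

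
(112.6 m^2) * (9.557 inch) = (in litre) 2.733e+04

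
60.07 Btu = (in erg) 6.338e+11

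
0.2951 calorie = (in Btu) 0.00117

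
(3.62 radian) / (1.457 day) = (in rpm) 0.0002746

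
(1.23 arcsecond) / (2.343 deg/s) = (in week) 2.411e-10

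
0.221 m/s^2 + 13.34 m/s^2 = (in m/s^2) 13.56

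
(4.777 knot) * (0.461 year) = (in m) 3.573e+07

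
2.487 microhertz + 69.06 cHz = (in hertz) 0.6906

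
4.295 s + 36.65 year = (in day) 1.338e+04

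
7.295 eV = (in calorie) 2.793e-19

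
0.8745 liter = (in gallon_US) 0.231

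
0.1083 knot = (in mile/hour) 0.1246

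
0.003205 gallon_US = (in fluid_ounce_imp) 0.427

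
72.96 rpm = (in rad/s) 7.64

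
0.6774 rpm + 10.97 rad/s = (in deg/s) 632.6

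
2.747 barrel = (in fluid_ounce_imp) 1.537e+04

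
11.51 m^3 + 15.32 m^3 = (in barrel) 168.8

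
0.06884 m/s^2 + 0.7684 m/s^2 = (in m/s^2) 0.8372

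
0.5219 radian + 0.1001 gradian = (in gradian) 33.33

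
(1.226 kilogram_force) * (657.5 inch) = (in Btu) 0.1903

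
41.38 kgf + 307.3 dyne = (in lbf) 91.23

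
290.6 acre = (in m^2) 1.176e+06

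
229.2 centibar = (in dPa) 2.292e+06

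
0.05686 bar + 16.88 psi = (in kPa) 122.1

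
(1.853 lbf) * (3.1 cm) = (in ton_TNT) 6.107e-11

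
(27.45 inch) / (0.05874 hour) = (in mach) 9.683e-06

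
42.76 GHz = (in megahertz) 4.276e+04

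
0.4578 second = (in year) 1.452e-08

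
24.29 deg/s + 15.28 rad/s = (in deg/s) 899.8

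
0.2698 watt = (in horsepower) 0.0003618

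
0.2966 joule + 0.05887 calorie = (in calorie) 0.1298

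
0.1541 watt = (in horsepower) 0.0002067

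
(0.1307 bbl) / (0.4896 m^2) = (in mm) 42.44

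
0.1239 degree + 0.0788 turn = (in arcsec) 1.026e+05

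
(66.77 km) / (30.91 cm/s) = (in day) 2.5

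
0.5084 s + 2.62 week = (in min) 2.641e+04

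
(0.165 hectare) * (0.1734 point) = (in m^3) 0.1009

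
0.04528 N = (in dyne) 4528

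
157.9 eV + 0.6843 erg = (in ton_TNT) 1.636e-17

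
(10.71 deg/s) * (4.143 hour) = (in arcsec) 5.751e+08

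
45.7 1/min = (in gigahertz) 7.617e-10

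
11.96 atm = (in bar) 12.12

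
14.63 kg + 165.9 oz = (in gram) 1.933e+04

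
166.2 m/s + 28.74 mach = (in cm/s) 9.952e+05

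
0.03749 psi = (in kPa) 0.2585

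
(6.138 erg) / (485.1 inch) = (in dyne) 0.004982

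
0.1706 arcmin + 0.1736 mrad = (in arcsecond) 46.04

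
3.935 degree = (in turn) 0.01093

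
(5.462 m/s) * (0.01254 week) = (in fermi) 4.142e+19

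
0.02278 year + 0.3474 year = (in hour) 3243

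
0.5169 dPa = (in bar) 5.169e-07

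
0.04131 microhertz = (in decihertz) 4.131e-07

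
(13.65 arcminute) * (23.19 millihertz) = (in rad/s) 9.208e-05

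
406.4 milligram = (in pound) 0.000896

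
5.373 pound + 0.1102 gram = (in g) 2437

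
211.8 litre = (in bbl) 1.332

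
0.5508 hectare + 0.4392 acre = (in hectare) 0.7285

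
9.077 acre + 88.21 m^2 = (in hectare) 3.682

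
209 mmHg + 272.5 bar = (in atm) 269.2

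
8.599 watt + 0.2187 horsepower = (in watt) 171.7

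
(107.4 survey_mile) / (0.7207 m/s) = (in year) 0.007605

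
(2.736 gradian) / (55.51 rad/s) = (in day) 8.961e-09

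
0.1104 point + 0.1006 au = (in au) 0.1006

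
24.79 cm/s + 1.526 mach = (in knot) 1011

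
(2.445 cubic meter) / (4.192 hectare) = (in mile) 3.624e-08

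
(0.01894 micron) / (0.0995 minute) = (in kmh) 1.142e-08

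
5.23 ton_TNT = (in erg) 2.188e+17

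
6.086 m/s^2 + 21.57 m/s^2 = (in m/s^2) 27.66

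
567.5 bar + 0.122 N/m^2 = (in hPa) 5.675e+05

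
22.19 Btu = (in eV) 1.461e+23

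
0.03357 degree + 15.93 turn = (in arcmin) 3.441e+05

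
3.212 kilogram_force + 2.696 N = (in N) 34.19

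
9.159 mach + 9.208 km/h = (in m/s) 3121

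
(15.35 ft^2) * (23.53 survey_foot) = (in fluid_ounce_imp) 3.6e+05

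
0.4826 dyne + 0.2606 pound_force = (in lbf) 0.2606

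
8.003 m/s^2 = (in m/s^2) 8.003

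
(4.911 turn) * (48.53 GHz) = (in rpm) 1.43e+13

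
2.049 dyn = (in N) 2.049e-05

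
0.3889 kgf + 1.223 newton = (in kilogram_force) 0.5136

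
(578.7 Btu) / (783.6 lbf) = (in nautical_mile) 0.09458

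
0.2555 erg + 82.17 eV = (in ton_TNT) 6.107e-18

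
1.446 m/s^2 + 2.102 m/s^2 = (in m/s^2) 3.548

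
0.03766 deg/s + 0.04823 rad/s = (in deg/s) 2.801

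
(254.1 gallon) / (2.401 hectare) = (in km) 4.006e-08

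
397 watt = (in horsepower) 0.5324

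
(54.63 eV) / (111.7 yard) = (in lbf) 1.926e-20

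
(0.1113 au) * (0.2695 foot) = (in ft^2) 1.472e+10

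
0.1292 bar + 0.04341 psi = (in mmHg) 99.15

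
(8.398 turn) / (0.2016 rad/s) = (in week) 0.0004328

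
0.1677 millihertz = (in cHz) 0.01677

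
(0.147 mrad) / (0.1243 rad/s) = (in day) 1.369e-08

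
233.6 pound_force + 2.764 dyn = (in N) 1039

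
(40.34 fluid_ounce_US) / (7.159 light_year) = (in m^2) 1.761e-20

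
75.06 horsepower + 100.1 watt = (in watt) 5.607e+04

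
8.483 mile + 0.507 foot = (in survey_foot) 4.479e+04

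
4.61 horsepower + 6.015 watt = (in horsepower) 4.618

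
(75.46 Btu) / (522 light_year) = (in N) 1.612e-14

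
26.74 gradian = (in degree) 24.07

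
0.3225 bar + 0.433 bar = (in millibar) 755.5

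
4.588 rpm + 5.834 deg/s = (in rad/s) 0.5823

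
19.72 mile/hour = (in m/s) 8.816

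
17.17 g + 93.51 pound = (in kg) 42.43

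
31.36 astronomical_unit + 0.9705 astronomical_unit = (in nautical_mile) 2.612e+09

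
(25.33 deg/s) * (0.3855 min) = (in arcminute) 3.515e+04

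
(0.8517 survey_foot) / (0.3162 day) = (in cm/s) 0.0009502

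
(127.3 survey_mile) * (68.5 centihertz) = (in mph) 3.139e+05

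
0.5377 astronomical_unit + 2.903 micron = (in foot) 2.639e+11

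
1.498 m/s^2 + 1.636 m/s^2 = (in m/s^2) 3.134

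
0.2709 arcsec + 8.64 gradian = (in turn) 0.0216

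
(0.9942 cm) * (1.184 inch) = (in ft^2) 0.003218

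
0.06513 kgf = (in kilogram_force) 0.06513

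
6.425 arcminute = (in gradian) 0.119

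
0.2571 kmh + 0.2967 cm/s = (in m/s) 0.07438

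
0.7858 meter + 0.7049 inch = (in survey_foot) 2.637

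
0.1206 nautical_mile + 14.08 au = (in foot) 6.911e+12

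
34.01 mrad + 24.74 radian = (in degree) 1419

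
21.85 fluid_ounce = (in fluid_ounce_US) 21.85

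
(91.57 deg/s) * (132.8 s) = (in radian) 212.2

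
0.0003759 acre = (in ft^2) 16.37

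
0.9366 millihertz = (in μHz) 936.6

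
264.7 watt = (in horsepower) 0.355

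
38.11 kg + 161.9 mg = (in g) 3.811e+04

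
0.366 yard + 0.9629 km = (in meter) 963.2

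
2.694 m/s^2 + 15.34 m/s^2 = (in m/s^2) 18.03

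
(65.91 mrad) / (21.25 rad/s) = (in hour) 8.616e-07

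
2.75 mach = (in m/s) 936.4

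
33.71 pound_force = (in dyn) 1.499e+07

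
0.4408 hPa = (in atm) 0.000435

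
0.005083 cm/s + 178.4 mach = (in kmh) 2.187e+05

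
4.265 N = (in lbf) 0.9588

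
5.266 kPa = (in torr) 39.5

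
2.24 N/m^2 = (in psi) 0.0003249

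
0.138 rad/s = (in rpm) 1.318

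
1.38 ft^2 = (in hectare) 1.282e-05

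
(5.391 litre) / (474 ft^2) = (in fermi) 1.224e+11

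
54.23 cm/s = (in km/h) 1.952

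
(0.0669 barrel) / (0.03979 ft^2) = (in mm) 2877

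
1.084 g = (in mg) 1084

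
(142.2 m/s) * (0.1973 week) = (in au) 0.0001134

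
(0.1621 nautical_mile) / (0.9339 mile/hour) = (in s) 719.1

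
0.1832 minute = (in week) 1.817e-05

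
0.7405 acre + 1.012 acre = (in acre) 1.752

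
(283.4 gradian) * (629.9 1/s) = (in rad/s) 2804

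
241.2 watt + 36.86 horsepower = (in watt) 2.773e+04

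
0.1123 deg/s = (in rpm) 0.01872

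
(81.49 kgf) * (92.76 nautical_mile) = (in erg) 1.373e+15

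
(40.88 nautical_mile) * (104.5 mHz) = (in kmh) 2.848e+04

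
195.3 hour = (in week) 1.163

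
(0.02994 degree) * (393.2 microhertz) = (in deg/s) 1.177e-05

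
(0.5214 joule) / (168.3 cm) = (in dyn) 3.098e+04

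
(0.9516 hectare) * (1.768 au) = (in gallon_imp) 5.536e+17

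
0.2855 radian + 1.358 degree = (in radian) 0.3092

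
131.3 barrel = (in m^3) 20.88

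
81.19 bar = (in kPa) 8119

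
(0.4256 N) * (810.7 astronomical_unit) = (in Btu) 4.892e+10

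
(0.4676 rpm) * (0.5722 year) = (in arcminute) 3.038e+09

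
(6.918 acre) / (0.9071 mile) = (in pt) 5.436e+04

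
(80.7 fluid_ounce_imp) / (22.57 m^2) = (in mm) 0.1016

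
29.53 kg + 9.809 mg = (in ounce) 1042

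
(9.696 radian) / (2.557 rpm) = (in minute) 0.6035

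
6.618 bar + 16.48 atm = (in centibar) 2332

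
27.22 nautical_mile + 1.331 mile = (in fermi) 5.255e+19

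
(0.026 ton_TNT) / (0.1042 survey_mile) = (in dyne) 6.487e+10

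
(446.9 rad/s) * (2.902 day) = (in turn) 1.783e+07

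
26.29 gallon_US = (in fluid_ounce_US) 3365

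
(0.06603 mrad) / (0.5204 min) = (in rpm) 2.019e-05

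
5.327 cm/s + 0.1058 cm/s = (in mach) 0.0001596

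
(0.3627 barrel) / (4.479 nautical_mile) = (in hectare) 6.952e-10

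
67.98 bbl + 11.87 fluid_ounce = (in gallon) 2855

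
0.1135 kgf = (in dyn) 1.113e+05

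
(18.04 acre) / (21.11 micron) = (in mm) 3.458e+12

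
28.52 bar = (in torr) 2.139e+04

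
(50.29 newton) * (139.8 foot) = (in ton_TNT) 5.122e-07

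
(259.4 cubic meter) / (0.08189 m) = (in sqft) 3.41e+04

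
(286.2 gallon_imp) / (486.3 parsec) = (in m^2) 8.671e-20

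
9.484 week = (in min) 9.56e+04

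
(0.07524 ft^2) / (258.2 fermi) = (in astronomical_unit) 0.181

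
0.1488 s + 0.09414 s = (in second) 0.2429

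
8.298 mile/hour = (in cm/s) 371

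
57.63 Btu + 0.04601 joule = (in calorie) 1.453e+04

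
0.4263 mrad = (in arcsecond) 87.93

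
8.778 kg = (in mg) 8.778e+06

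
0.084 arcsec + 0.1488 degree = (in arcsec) 535.8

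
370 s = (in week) 0.0006118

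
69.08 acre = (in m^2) 2.796e+05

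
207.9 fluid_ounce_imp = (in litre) 5.907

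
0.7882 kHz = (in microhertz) 7.882e+08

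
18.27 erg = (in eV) 1.14e+13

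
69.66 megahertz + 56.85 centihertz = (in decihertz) 6.966e+08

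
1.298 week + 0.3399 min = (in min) 1.308e+04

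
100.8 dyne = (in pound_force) 0.0002266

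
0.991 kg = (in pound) 2.185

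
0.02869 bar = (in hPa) 28.69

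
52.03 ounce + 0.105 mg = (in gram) 1475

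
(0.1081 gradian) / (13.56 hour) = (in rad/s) 3.478e-08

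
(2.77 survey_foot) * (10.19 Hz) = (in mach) 0.02527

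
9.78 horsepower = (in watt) 7293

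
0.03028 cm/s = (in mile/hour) 0.0006773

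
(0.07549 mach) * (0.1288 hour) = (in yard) 1.303e+04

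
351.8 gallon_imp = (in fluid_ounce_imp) 5.629e+04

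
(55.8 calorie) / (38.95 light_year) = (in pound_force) 1.424e-16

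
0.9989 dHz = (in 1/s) 0.09989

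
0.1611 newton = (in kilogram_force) 0.01643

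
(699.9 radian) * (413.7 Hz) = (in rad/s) 2.895e+05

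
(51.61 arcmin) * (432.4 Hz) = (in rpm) 61.99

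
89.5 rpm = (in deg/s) 537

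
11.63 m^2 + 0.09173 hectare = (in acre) 0.2295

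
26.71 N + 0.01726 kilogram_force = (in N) 26.88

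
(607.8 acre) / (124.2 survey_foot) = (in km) 64.97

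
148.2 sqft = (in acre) 0.003402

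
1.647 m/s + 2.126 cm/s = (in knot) 3.243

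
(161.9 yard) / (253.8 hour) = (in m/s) 0.000162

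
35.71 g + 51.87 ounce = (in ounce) 53.13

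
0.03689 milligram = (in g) 3.689e-05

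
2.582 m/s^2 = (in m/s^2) 2.582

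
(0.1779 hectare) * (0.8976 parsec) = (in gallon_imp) 1.084e+22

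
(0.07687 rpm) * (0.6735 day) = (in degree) 2.684e+04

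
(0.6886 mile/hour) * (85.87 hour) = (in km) 95.16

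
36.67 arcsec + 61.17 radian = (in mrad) 6.117e+04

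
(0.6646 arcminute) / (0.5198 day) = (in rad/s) 4.305e-09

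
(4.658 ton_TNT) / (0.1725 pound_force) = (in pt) 7.2e+13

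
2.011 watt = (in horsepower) 0.002697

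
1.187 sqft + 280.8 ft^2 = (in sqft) 282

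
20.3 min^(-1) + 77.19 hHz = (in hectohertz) 77.19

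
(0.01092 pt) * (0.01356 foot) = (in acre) 3.934e-12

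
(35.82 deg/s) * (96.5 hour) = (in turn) 3.457e+04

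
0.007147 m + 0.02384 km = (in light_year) 2.521e-15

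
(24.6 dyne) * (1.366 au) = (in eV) 3.138e+26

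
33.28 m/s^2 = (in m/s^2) 33.28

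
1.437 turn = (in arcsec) 1.862e+06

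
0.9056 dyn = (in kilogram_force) 9.235e-07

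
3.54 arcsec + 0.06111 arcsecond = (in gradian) 0.001111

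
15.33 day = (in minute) 2.208e+04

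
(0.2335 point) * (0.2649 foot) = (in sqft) 7.159e-05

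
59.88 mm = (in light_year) 6.329e-18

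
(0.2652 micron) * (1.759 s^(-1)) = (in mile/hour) 1.044e-06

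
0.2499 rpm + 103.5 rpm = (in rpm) 103.7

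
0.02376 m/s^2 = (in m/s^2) 0.02376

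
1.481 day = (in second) 1.28e+05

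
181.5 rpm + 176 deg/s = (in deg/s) 1265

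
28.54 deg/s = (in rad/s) 0.4981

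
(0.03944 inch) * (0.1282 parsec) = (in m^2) 3.963e+12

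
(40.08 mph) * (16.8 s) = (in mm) 3.01e+05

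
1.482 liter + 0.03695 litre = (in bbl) 0.009554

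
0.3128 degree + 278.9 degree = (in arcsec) 1.005e+06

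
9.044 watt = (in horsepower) 0.01213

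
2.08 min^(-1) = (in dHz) 0.3467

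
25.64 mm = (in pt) 72.68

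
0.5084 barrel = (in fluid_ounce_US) 2733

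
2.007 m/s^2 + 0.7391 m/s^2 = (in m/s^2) 2.746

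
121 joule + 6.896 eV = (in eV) 7.552e+20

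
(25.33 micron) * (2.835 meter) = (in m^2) 7.181e-05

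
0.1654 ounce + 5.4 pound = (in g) 2454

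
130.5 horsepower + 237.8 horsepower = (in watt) 2.746e+05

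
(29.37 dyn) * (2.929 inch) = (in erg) 218.5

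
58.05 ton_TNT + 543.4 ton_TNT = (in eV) 1.571e+31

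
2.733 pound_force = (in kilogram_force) 1.24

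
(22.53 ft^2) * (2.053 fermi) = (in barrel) 2.703e-14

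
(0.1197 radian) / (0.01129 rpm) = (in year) 3.21e-06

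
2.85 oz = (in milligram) 8.08e+04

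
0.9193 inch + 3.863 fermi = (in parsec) 7.567e-19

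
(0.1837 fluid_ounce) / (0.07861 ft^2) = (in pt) 2.109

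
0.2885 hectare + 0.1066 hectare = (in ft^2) 4.253e+04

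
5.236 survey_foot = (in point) 4524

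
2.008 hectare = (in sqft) 2.161e+05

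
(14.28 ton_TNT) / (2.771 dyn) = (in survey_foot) 7.074e+15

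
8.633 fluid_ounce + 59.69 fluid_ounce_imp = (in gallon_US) 0.5155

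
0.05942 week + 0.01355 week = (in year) 0.001399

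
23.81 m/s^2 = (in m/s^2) 23.81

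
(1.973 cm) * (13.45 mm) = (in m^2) 0.0002654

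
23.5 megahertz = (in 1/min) 1.41e+09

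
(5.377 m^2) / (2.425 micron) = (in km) 2217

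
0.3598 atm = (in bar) 0.3646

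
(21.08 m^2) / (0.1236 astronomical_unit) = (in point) 3.232e-06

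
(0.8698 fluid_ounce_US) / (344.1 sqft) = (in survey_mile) 5e-10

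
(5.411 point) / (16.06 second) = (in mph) 0.0002659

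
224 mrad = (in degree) 12.83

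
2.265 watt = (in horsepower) 0.003037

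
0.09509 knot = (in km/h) 0.1761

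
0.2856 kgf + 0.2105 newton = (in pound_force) 0.677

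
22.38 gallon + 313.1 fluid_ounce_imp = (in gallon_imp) 20.59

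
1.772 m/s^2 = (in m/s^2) 1.772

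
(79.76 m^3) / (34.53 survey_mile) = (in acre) 3.547e-07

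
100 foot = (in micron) 3.048e+07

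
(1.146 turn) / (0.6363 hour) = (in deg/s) 0.1801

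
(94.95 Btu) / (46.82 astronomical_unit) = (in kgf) 1.458e-09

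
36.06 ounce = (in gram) 1022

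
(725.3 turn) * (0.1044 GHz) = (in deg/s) 2.726e+13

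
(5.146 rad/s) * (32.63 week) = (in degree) 5.819e+09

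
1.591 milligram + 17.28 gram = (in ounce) 0.6096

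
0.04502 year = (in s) 1.42e+06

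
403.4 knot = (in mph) 464.2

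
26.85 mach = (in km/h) 3.291e+04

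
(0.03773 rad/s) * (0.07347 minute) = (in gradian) 10.59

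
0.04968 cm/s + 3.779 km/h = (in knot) 2.041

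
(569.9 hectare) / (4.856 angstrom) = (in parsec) 0.3803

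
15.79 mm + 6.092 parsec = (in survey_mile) 1.168e+14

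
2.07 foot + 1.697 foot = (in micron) 1.148e+06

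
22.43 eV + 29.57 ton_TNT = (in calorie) 2.957e+10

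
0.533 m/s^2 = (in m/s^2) 0.533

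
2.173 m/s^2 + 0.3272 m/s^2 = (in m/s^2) 2.5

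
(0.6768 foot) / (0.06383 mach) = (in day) 1.099e-07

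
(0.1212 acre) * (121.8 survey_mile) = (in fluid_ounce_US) 3.251e+12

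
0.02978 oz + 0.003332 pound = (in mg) 2356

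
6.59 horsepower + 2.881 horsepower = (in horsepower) 9.471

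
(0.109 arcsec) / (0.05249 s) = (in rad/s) 1.007e-05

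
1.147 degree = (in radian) 0.02002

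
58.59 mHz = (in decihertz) 0.5859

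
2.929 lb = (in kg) 1.329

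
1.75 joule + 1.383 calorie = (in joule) 7.536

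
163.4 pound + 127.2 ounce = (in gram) 7.772e+04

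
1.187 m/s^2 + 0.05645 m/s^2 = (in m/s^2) 1.243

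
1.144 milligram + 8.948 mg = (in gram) 0.01009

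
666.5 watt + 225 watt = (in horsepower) 1.196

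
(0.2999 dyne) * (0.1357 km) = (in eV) 2.54e+15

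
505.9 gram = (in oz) 17.85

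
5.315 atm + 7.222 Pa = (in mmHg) 4039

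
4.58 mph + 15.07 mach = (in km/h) 1.848e+04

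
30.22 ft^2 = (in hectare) 0.0002808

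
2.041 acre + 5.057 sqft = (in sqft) 8.891e+04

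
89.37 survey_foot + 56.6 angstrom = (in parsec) 8.828e-16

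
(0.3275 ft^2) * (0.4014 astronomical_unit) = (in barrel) 1.149e+10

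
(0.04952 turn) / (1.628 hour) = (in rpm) 0.000507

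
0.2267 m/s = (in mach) 0.0006658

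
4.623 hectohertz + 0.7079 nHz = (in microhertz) 4.623e+08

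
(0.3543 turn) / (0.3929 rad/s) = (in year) 1.797e-07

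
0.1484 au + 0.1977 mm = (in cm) 2.22e+12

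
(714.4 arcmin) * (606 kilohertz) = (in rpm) 1.203e+06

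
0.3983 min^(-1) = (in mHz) 6.638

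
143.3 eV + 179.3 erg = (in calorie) 4.285e-06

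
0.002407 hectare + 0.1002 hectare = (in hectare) 0.1026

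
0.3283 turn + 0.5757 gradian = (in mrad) 2072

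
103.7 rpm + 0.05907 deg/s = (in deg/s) 622.3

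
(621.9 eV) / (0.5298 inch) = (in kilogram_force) 7.55e-16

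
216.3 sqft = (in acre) 0.004966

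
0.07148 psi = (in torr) 3.697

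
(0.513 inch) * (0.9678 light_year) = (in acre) 2.948e+10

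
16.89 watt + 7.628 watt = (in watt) 24.52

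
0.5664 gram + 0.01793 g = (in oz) 0.02061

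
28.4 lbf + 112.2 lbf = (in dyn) 6.254e+07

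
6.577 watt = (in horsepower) 0.00882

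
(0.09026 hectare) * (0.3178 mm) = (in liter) 286.8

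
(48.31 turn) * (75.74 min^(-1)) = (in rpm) 3659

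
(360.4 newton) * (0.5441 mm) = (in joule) 0.1961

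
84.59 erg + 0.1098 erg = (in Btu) 8.028e-09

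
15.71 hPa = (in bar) 0.01571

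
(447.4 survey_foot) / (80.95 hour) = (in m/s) 0.0004679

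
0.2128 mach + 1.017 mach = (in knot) 814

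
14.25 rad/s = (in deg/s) 816.5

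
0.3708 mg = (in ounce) 1.308e-05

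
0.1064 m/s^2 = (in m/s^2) 0.1064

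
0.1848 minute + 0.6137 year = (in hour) 5376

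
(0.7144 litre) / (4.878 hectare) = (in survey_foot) 4.805e-08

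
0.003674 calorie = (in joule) 0.01537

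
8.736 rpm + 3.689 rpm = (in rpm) 12.42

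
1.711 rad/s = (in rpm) 16.34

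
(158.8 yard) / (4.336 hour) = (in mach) 2.732e-05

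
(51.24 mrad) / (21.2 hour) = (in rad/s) 6.714e-07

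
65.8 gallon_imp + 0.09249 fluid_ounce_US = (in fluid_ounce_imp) 1.053e+04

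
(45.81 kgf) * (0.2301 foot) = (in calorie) 7.53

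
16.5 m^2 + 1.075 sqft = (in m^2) 16.6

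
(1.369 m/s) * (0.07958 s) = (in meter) 0.1089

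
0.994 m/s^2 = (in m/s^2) 0.994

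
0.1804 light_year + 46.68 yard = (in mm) 1.707e+18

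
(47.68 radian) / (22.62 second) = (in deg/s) 120.8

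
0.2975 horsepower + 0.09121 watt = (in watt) 221.9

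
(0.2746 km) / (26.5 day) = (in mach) 3.522e-07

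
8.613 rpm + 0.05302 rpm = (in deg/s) 52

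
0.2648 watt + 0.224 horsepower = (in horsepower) 0.2244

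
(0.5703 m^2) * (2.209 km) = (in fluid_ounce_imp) 4.434e+07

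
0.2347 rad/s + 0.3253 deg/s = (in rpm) 2.295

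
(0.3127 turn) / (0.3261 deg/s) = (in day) 0.003995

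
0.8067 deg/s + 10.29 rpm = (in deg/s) 62.55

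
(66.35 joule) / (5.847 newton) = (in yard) 12.41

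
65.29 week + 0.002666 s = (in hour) 1.097e+04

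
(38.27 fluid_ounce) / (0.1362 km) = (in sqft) 8.944e-05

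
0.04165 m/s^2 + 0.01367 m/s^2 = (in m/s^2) 0.05532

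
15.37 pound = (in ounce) 245.9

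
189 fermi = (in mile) 1.174e-16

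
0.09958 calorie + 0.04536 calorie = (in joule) 0.6064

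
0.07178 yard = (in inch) 2.584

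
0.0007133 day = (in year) 1.954e-06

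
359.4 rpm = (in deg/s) 2156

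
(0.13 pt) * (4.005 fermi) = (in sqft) 1.977e-18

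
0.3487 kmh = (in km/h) 0.3487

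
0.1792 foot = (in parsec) 1.77e-18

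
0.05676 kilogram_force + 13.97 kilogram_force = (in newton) 137.6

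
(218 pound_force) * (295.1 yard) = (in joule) 2.617e+05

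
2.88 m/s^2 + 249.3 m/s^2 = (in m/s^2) 252.2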